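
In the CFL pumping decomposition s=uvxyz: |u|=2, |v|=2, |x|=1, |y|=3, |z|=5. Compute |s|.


|s| = |u| + |v| + |x| + |y| + |z|
= 2 + 2 + 1 + 3 + 5
= 4 + 1 + 8
= 5 + 8
= 13

13


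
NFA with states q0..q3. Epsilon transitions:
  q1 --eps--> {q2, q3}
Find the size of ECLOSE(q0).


Starting from q0
Initialize closure = {q0}
q0 has no outgoing epsilon transitions -> nothing to add
Final closure: {q0}
Size = 1

1


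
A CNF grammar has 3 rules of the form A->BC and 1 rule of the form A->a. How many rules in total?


CNF allows two rule forms:
  A -> BC (binary): 3 rules
  A -> a (terminal): 1 rule
Total = 3 + 1 = 4

4


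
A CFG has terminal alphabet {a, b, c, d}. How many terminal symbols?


Terminal symbols: a, b, c, d
Counting each: a (#1), b (#2), c (#3), d (#4)
Total = 4

4


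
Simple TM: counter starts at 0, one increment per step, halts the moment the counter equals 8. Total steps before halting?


Counter starts at 0. Counting sequence:
  Step 1: counter = 1
  Step 2: counter = 2
  Step 3: counter = 3
  Step 4: counter = 4
  Step 5: counter = 5
  Step 6: counter = 6
  Step 7: counter = 7
  Step 8: counter = 8
Counter reached 8 -> halt
Total steps = 8

8


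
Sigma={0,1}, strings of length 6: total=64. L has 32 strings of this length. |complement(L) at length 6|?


Alphabet: {0,1}
String length: 6
Total strings of length 6 = 2^6 = 64
Strings in L = 32
Complement = total - |L|
= 64 - 32
= 32

32


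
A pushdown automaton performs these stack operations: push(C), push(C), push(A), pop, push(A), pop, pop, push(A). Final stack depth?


Tracing stack operations:
  push(C) -> stack = [C], depth=1
  push(C) -> stack = [C,C], depth=2
  push(A) -> stack = [C,C,A], depth=3
  pop -> removed A, stack = [C,C], depth=2
  push(A) -> stack = [C,C,A], depth=3
  pop -> removed A, stack = [C,C], depth=2
  pop -> removed C, stack = [C], depth=1
  push(A) -> stack = [C,A], depth=2
Final depth = 2

2


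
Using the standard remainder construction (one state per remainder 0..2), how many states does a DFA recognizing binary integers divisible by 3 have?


Divisibility by 3 is tracked via the remainder mod 3: 0, 1, ..., 2
The construction assigns one state to each remainder
Number of remainders = 3

3


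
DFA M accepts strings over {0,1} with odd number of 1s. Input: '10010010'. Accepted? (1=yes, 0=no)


DFA has 2 states: q_even (start, accept=no) and q_odd
Processing string '10010010' character by character:
  Position 0: read '1', 1-count=1 -> q_odd
  Position 1: read '0', 1-count=1 -> q_odd (no change)
  Position 2: read '0', 1-count=1 -> q_odd (no change)
  Position 3: read '1', 1-count=2 -> q_even
  Position 4: read '0', 1-count=2 -> q_even (no change)
  Position 5: read '0', 1-count=2 -> q_even (no change)
  Position 6: read '1', 1-count=3 -> q_odd
  Position 7: read '0', 1-count=3 -> q_odd (no change)
Final state: q_odd, total 1s = 3 (odd); the DFA requires an odd count -> accept

1


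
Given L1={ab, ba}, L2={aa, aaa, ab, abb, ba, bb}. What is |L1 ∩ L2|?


L1 = {ab, ba}
L2 = {aa, aaa, ab, abb, ba, bb}
Checking each string in L1 against L2:
  'ab': in L2? Yes
  'ba': in L2? Yes
Intersection = {ab, ba}
|L1 ∩ L2| = 2

2


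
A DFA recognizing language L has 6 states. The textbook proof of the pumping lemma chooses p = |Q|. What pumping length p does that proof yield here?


Pumping lemma for regular languages (standard proof):
Take p = |Q|, the number of DFA states.
Any string of length >= |Q| passes through |Q|+1 states while reading its first |Q| symbols,
so by pigeonhole some state repeats, giving the loop that can be pumped.
Here |Q| = 6
Therefore the proof uses p = 6

6


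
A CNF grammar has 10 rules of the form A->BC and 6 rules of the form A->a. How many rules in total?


CNF allows two rule forms:
  A -> BC (binary): 10 rules
  A -> a (terminal): 6 rules
Total = 10 + 6 = 16

16


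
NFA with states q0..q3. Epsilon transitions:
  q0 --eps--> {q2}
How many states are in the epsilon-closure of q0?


Starting from q0
Initialize closure = {q0}
Follow epsilon from q0 -> add q2
Final closure: {q0, q2}
Size = 2

2


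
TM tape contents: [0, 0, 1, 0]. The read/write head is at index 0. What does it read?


Tape: [0, 0, 1, 0]
Positions: 0 1 2 3
Values:    0 0 1 0
Head at position 0
tape[0] = 0

0


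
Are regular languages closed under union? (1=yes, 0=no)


Regular languages are closed under:
- Union (DFA product construction)
- Intersection (DFA product construction)
- Complement (swap accept/reject states)
- Concatenation (NFA construction)
- Kleene star (NFA construction)
union is in this list
Therefore: closed

1


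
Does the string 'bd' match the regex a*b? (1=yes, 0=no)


Pattern: a*b
String: 'bd'
Pattern requires: zero or more 'a's followed by exactly one 'b'
Found 0 leading 'a's
Remaining: 'bd'
Remaining is not 'b' -> no match
Result: 0

0


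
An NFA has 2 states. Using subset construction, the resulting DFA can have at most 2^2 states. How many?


NFA has 2 states
Subset construction: each DFA state = subset of NFA states
Maximum subsets = 2^2
2^2 = 4

4


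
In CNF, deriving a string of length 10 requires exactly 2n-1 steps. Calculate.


Chomsky Normal Form derivation:
String length n = 10
Each step either:
  - Splits a nonterminal into two (n-1 such steps)
  - Converts a nonterminal to terminal (n such steps)
Total = (n-1) + n = 2n - 1
= 2(10) - 1
= 20 - 1
= 19

19


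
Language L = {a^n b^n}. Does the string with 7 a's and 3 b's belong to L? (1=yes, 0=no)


Language requires equal numbers of a's and b's
PDA pushes for each 'a', pops for each 'b'
Number of a's = 7
Number of b's = 3
7 != 3 -> Reject

0


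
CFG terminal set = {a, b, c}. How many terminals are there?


Terminal symbols: a, b, c
Counting each: a (#1), b (#2), c (#3)
Total = 3

3


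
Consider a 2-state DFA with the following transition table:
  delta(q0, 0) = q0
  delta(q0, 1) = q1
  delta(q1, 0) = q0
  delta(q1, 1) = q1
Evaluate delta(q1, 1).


Looking up transition function:
delta(q1, 1) in the table
Row: q1, Column: 1
Result: q1

q1


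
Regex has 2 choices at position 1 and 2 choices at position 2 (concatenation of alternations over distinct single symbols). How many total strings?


First group: 2 alternatives
Second group: 2 alternatives
Concatenation: each choice from group 1 pairs with each from group 2
Total = 2 x 2 = 4

4


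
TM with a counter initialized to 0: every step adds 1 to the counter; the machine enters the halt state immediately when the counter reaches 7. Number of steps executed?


Counter starts at 0. Counting sequence:
  Step 1: counter = 1
  Step 2: counter = 2
  Step 3: counter = 3
  Step 4: counter = 4
  Step 5: counter = 5
  Step 6: counter = 6
  Step 7: counter = 7
Counter reached 7 -> halt
Total steps = 7

7


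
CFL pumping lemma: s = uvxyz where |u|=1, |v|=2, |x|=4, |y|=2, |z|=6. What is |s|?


|s| = |u| + |v| + |x| + |y| + |z|
= 1 + 2 + 4 + 2 + 6
= 3 + 4 + 8
= 7 + 8
= 15

15


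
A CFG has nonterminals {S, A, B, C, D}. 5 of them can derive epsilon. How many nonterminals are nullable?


Nonterminals: {S, A, B, C, D}
A nonterminal is nullable if it can derive epsilon
Counting nullable nonterminals: 5
Total nullable = 5

5


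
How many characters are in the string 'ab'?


String: 'ab'
Counting characters:
  'a' appears 1 time(s)
  'b' appears 1 time(s)
Total length = 1 + 1 = 2

2


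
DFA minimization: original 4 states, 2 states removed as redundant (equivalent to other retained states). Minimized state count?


Original DFA: 4 states
Redundant states removed: 2
Minimized states = original - removed
= 4 - 2
= 2

2


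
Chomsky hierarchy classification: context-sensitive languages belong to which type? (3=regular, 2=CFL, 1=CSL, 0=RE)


Chomsky hierarchy levels:
  Type 3: Regular (DFA/NFA/regex)
  Type 2: Context-free (PDA)
  Type 1: Context-sensitive
  Type 0: Recursively enumerable (TM)
'context-sensitive' corresponds to Type 1

1


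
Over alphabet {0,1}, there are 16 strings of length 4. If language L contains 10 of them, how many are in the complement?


Alphabet: {0,1}
String length: 4
Total strings of length 4 = 2^4 = 16
Strings in L = 10
Complement = total - |L|
= 16 - 10
= 6

6


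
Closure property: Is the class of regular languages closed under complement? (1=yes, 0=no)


Regular languages are closed under all standard operations:
- Union: Yes (product construction)
- Intersection: Yes (product construction)
- Complement: Yes (swap accept/reject)
- Concatenation: Yes (NFA construction)
Operation: complement -> Closed

1


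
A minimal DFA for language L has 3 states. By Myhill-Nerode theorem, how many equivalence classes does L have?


Myhill-Nerode theorem:
Number of equivalence classes = number of states in minimal DFA
Minimal DFA states = 3
Therefore equivalence classes = 3

3


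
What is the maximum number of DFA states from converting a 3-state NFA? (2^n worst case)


NFA has 3 states
Subset construction: each DFA state = subset of NFA states
Maximum subsets = 2^3
2^3 = 8

8


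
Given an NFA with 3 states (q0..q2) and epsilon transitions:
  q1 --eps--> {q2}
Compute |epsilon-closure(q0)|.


Starting from q0
Initialize closure = {q0}
q0 has no outgoing epsilon transitions -> nothing to add
Final closure: {q0}
Size = 1

1


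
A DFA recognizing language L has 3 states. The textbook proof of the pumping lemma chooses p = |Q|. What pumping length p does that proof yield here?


Pumping lemma for regular languages (standard proof):
Take p = |Q|, the number of DFA states.
Any string of length >= |Q| passes through |Q|+1 states while reading its first |Q| symbols,
so by pigeonhole some state repeats, giving the loop that can be pumped.
Here |Q| = 3
Therefore the proof uses p = 3

3


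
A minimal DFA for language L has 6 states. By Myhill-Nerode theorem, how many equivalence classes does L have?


Myhill-Nerode theorem:
Number of equivalence classes = number of states in minimal DFA
Minimal DFA states = 6
Therefore equivalence classes = 6

6


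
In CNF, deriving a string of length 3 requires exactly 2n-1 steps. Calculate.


Chomsky Normal Form derivation:
String length n = 3
Each step either:
  - Splits a nonterminal into two (n-1 such steps)
  - Converts a nonterminal to terminal (n such steps)
Total = (n-1) + n = 2n - 1
= 2(3) - 1
= 6 - 1
= 5

5


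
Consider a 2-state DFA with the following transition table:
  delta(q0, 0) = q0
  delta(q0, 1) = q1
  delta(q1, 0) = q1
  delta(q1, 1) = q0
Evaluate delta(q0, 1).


Looking up transition function:
delta(q0, 1) in the table
Row: q0, Column: 1
Result: q1

q1


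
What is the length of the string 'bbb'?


String: 'bbb'
Counting characters:
  'b' appears 3 time(s)
Total length = 0 + 3 = 3

3


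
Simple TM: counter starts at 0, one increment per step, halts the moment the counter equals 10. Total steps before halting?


Counter starts at 0. Counting sequence:
  Step 1: counter = 1
  Step 2: counter = 2
  Step 3: counter = 3
  Step 4: counter = 4
  Step 5: counter = 5
  Step 6: counter = 6
  ...
  Step 10: counter = 10
Counter reached 10 -> halt
Total steps = 10

10


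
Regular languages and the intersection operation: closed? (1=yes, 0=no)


Regular languages are closed under all standard operations:
- Union: Yes (product construction)
- Intersection: Yes (product construction)
- Complement: Yes (swap accept/reject)
- Concatenation: Yes (NFA construction)
Operation: intersection -> Closed

1


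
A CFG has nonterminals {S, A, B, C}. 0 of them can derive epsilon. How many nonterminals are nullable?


Nonterminals: {S, A, B, C}
A nonterminal is nullable if it can derive epsilon
Counting nullable nonterminals: 0
Total nullable = 0

0


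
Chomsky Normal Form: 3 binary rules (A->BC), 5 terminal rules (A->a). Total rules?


CNF allows two rule forms:
  A -> BC (binary): 3 rules
  A -> a (terminal): 5 rules
Total = 3 + 5 = 8

8


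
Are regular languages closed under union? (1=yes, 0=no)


Regular languages are closed under:
- Union (DFA product construction)
- Intersection (DFA product construction)
- Complement (swap accept/reject states)
- Concatenation (NFA construction)
- Kleene star (NFA construction)
union is in this list
Therefore: closed

1


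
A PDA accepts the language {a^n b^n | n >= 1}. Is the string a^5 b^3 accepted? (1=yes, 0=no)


Language requires equal numbers of a's and b's
PDA pushes for each 'a', pops for each 'b'
Number of a's = 5
Number of b's = 3
5 != 3 -> Reject

0


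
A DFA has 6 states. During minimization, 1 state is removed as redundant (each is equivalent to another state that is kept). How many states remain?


Original DFA: 6 states
Redundant states removed: 1
Minimized states = original - removed
= 6 - 1
= 5

5


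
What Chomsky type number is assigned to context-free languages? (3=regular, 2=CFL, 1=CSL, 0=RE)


Chomsky hierarchy levels:
  Type 3: Regular (DFA/NFA/regex)
  Type 2: Context-free (PDA)
  Type 1: Context-sensitive
  Type 0: Recursively enumerable (TM)
'context-free' corresponds to Type 2

2


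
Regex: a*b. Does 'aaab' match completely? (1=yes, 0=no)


Pattern: a*b
String: 'aaab'
Pattern requires: zero or more 'a's followed by exactly one 'b'
Found 3 leading 'a's
Remaining: 'b'
Remaining is exactly 'b' -> match
Result: 1

1


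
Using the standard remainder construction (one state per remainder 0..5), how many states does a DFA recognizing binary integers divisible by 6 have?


Divisibility by 6 is tracked via the remainder mod 6: 0, 1, ..., 5
The construction assigns one state to each remainder
Number of remainders = 6

6


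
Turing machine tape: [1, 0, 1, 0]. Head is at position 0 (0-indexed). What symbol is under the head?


Tape: [1, 0, 1, 0]
Positions: 0 1 2 3
Values:    1 0 1 0
Head at position 0
tape[0] = 1

1


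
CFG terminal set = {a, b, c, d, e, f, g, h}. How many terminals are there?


Terminal symbols: a, b, c, d, e, f, g, h
Counting each: a (#1), b (#2), c (#3), d (#4), e (#5), f (#6), g (#7), h (#8)
Total = 8

8


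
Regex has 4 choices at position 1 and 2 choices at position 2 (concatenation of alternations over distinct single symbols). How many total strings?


First group: 4 alternatives
Second group: 2 alternatives
Concatenation: each choice from group 1 pairs with each from group 2
Total = 4 x 2 = 8

8


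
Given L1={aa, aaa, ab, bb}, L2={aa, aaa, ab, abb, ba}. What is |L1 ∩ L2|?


L1 = {aa, aaa, ab, bb}
L2 = {aa, aaa, ab, abb, ba}
Checking each string in L1 against L2:
  'aa': in L2? Yes
  'aaa': in L2? Yes
  'ab': in L2? Yes
  'bb': in L2? No
Intersection = {aa, aaa, ab}
|L1 ∩ L2| = 3

3


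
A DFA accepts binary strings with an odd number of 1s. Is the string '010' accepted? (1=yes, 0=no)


DFA has 2 states: q_even (start, accept=no) and q_odd
Processing string '010' character by character:
  Position 0: read '0', 1-count=0 -> q_even (no change)
  Position 1: read '1', 1-count=1 -> q_odd
  Position 2: read '0', 1-count=1 -> q_odd (no change)
Final state: q_odd, total 1s = 1 (odd); the DFA requires an odd count -> accept

1


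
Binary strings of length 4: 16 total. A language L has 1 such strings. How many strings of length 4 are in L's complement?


Alphabet: {0,1}
String length: 4
Total strings of length 4 = 2^4 = 16
Strings in L = 1
Complement = total - |L|
= 16 - 1
= 15

15


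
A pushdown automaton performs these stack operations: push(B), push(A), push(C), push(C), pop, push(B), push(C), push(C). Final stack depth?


Tracing stack operations:
  push(B) -> stack = [B], depth=1
  push(A) -> stack = [B,A], depth=2
  push(C) -> stack = [B,A,C], depth=3
  push(C) -> stack = [B,A,C,C], depth=4
  pop -> removed C, stack = [B,A,C], depth=3
  push(B) -> stack = [B,A,C,B], depth=4
  push(C) -> stack = [B,A,C,B,C], depth=5
  push(C) -> stack = [B,A,C,B,C,C], depth=6
Final depth = 6

6


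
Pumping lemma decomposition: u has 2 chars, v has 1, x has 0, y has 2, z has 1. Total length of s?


|s| = |u| + |v| + |x| + |y| + |z|
= 2 + 1 + 0 + 2 + 1
= 3 + 0 + 3
= 3 + 3
= 6

6


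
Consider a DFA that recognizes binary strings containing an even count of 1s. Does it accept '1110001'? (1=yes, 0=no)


DFA has 2 states: q_even (start, accept=yes) and q_odd
Processing string '1110001' character by character:
  Position 0: read '1', 1-count=1 -> q_odd
  Position 1: read '1', 1-count=2 -> q_even
  Position 2: read '1', 1-count=3 -> q_odd
  Position 3: read '0', 1-count=3 -> q_odd (no change)
  Position 4: read '0', 1-count=3 -> q_odd (no change)
  Position 5: read '0', 1-count=3 -> q_odd (no change)
  Position 6: read '1', 1-count=4 -> q_even
Final state: q_even, total 1s = 4 (even); the DFA requires an even count -> accept

1


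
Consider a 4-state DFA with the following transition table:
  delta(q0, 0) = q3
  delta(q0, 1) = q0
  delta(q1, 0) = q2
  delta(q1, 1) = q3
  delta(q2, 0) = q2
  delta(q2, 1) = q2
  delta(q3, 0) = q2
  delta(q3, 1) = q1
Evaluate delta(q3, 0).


Looking up transition function:
delta(q3, 0) in the table
Row: q3, Column: 0
Result: q2

q2


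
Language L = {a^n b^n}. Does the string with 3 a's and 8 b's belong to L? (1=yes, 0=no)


Language requires equal numbers of a's and b's
PDA pushes for each 'a', pops for each 'b'
Number of a's = 3
Number of b's = 8
3 != 8 -> Reject

0


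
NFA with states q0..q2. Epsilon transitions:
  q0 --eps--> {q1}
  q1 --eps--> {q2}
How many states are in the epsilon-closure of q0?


Starting from q0
Initialize closure = {q0}
Follow epsilon from q0 -> add q1
Follow epsilon from q1 -> add q2
Final closure: {q0, q1, q2}
Size = 3

3


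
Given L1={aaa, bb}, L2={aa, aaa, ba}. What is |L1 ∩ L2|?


L1 = {aaa, bb}
L2 = {aa, aaa, ba}
Checking each string in L1 against L2:
  'aaa': in L2? Yes
  'bb': in L2? No
Intersection = {aaa}
|L1 ∩ L2| = 1

1


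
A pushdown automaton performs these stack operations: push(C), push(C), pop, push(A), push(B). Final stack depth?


Tracing stack operations:
  push(C) -> stack = [C], depth=1
  push(C) -> stack = [C,C], depth=2
  pop -> removed C, stack = [C], depth=1
  push(A) -> stack = [C,A], depth=2
  push(B) -> stack = [C,A,B], depth=3
Final depth = 3

3


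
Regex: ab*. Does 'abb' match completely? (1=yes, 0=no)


Pattern: ab*
String: 'abb'
Pattern requires: exactly one 'a' followed by zero or more 'b's
First char is 'a' -> OK
Rest 'bb': all b's? Yes
Result: 1

1


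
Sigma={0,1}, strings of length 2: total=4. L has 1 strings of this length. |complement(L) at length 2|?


Alphabet: {0,1}
String length: 2
Total strings of length 2 = 2^2 = 4
Strings in L = 1
Complement = total - |L|
= 4 - 1
= 3

3


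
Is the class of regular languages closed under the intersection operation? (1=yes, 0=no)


Regular languages are closed under:
- Union (DFA product construction)
- Intersection (DFA product construction)
- Complement (swap accept/reject states)
- Concatenation (NFA construction)
- Kleene star (NFA construction)
intersection is in this list
Therefore: closed

1


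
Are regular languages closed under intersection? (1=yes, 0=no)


Regular languages are closed under all standard operations:
- Union: Yes (product construction)
- Intersection: Yes (product construction)
- Complement: Yes (swap accept/reject)
- Concatenation: Yes (NFA construction)
Operation: intersection -> Closed

1


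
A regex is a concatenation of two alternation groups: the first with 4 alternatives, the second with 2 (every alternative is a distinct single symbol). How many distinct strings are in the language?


First group: 4 alternatives
Second group: 2 alternatives
Concatenation: each choice from group 1 pairs with each from group 2
Total = 4 x 2 = 8

8


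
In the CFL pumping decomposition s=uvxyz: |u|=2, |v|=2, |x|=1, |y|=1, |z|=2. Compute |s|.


|s| = |u| + |v| + |x| + |y| + |z|
= 2 + 2 + 1 + 1 + 2
= 4 + 1 + 3
= 5 + 3
= 8

8


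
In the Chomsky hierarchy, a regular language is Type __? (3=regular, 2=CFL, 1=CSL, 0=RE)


Chomsky hierarchy levels:
  Type 3: Regular (DFA/NFA/regex)
  Type 2: Context-free (PDA)
  Type 1: Context-sensitive
  Type 0: Recursively enumerable (TM)
'regular' corresponds to Type 3

3


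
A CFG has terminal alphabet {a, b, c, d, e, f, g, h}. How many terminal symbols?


Terminal symbols: a, b, c, d, e, f, g, h
Counting each: a (#1), b (#2), c (#3), d (#4), e (#5), f (#6), g (#7), h (#8)
Total = 8

8


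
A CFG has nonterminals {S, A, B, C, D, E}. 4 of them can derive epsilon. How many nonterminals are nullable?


Nonterminals: {S, A, B, C, D, E}
A nonterminal is nullable if it can derive epsilon
Counting nullable nonterminals: 4
Total nullable = 4

4


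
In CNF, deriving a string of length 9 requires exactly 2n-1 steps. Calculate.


Chomsky Normal Form derivation:
String length n = 9
Each step either:
  - Splits a nonterminal into two (n-1 such steps)
  - Converts a nonterminal to terminal (n such steps)
Total = (n-1) + n = 2n - 1
= 2(9) - 1
= 18 - 1
= 17

17


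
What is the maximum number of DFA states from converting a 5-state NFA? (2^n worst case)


NFA has 5 states
Subset construction: each DFA state = subset of NFA states
Maximum subsets = 2^5
2^5 = 32

32


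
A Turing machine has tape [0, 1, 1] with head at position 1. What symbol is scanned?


Tape: [0, 1, 1]
Positions: 0 1 2
Values:    0 1 1
Head at position 1
tape[1] = 1

1


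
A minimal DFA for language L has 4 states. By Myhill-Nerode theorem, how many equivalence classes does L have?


Myhill-Nerode theorem:
Number of equivalence classes = number of states in minimal DFA
Minimal DFA states = 4
Therefore equivalence classes = 4

4


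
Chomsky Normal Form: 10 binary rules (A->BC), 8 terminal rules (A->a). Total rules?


CNF allows two rule forms:
  A -> BC (binary): 10 rules
  A -> a (terminal): 8 rules
Total = 10 + 8 = 18

18


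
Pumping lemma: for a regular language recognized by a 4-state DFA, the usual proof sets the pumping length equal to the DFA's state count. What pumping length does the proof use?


Pumping lemma for regular languages (standard proof):
Take p = |Q|, the number of DFA states.
Any string of length >= |Q| passes through |Q|+1 states while reading its first |Q| symbols,
so by pigeonhole some state repeats, giving the loop that can be pumped.
Here |Q| = 4
Therefore the proof uses p = 4

4


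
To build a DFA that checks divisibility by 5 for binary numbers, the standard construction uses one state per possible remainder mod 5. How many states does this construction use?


Divisibility by 5 is tracked via the remainder mod 5: 0, 1, ..., 4
The construction assigns one state to each remainder
Number of remainders = 5

5


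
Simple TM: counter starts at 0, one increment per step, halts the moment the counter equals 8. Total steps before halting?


Counter starts at 0. Counting sequence:
  Step 1: counter = 1
  Step 2: counter = 2
  Step 3: counter = 3
  Step 4: counter = 4
  Step 5: counter = 5
  Step 6: counter = 6
  Step 7: counter = 7
  Step 8: counter = 8
Counter reached 8 -> halt
Total steps = 8

8


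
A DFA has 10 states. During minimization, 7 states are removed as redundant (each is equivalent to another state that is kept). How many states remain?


Original DFA: 10 states
Redundant states removed: 7
Minimized states = original - removed
= 10 - 7
= 3

3


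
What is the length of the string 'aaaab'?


String: 'aaaab'
Counting characters:
  'a' appears 4 time(s)
  'b' appears 1 time(s)
Total length = 4 + 1 = 5

5


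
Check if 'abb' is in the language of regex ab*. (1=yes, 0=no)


Pattern: ab*
String: 'abb'
Pattern requires: exactly one 'a' followed by zero or more 'b's
First char is 'a' -> OK
Rest 'bb': all b's? Yes
Result: 1

1


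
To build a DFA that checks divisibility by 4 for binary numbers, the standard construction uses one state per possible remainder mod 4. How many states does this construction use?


Divisibility by 4 is tracked via the remainder mod 4: 0, 1, ..., 3
The construction assigns one state to each remainder
Number of remainders = 4

4


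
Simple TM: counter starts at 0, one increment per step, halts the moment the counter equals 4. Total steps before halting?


Counter starts at 0. Counting sequence:
  Step 1: counter = 1
  Step 2: counter = 2
  Step 3: counter = 3
  Step 4: counter = 4
Counter reached 4 -> halt
Total steps = 4

4


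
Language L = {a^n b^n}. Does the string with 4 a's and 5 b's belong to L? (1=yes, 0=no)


Language requires equal numbers of a's and b's
PDA pushes for each 'a', pops for each 'b'
Number of a's = 4
Number of b's = 5
4 != 5 -> Reject

0


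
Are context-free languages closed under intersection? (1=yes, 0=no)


CFL closure properties:
  Closed under: union, concatenation, Kleene star
  NOT closed under: intersection, complement
Operation 'intersection' is in not-closed list -> No (not closed)

0


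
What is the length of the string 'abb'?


String: 'abb'
Counting characters:
  'a' appears 1 time(s)
  'b' appears 2 time(s)
Total length = 1 + 2 = 3

3


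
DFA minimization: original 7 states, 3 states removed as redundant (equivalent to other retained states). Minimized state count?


Original DFA: 7 states
Redundant states removed: 3
Minimized states = original - removed
= 7 - 3
= 4

4


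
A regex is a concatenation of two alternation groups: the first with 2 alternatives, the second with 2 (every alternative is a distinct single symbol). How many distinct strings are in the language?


First group: 2 alternatives
Second group: 2 alternatives
Concatenation: each choice from group 1 pairs with each from group 2
Total = 2 x 2 = 4

4


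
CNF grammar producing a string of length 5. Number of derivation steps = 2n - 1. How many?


Chomsky Normal Form derivation:
String length n = 5
Each step either:
  - Splits a nonterminal into two (n-1 such steps)
  - Converts a nonterminal to terminal (n such steps)
Total = (n-1) + n = 2n - 1
= 2(5) - 1
= 10 - 1
= 9

9


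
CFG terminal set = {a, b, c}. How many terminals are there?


Terminal symbols: a, b, c
Counting each: a (#1), b (#2), c (#3)
Total = 3

3


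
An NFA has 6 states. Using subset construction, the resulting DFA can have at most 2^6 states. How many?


NFA has 6 states
Subset construction: each DFA state = subset of NFA states
Maximum subsets = 2^6
2^6 = 64

64


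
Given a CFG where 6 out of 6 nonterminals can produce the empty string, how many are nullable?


Nonterminals: {S, A, B, C, D, E}
A nonterminal is nullable if it can derive epsilon
Counting nullable nonterminals: 6
Total nullable = 6

6


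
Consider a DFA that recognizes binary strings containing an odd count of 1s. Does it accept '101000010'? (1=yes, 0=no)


DFA has 2 states: q_even (start, accept=no) and q_odd
Processing string '101000010' character by character:
  Position 0: read '1', 1-count=1 -> q_odd
  Position 1: read '0', 1-count=1 -> q_odd (no change)
  Position 2: read '1', 1-count=2 -> q_even
  Position 3: read '0', 1-count=2 -> q_even (no change)
  Position 4: read '0', 1-count=2 -> q_even (no change)
  Position 5: read '0', 1-count=2 -> q_even (no change)
  Position 6: read '0', 1-count=2 -> q_even (no change)
  Position 7: read '1', 1-count=3 -> q_odd
  Position 8: read '0', 1-count=3 -> q_odd (no change)
Final state: q_odd, total 1s = 3 (odd); the DFA requires an odd count -> accept

1


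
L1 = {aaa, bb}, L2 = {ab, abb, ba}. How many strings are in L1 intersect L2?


L1 = {aaa, bb}
L2 = {ab, abb, ba}
Checking each string in L1 against L2:
  'aaa': in L2? No
  'bb': in L2? No
Intersection = {}
|L1 ∩ L2| = 0

0


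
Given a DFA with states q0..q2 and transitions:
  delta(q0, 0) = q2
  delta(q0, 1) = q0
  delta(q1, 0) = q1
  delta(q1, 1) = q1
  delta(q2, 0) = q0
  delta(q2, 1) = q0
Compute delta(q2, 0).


Looking up transition function:
delta(q2, 0) in the table
Row: q2, Column: 0
Result: q0

q0


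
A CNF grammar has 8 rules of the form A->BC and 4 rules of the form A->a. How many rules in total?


CNF allows two rule forms:
  A -> BC (binary): 8 rules
  A -> a (terminal): 4 rules
Total = 8 + 4 = 12

12


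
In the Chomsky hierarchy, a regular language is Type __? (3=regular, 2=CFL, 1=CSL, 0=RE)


Chomsky hierarchy levels:
  Type 3: Regular (DFA/NFA/regex)
  Type 2: Context-free (PDA)
  Type 1: Context-sensitive
  Type 0: Recursively enumerable (TM)
'regular' corresponds to Type 3

3


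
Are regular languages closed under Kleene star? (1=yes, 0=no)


Regular languages are closed under:
- Union (DFA product construction)
- Intersection (DFA product construction)
- Complement (swap accept/reject states)
- Concatenation (NFA construction)
- Kleene star (NFA construction)
Kleene star is in this list
Therefore: closed

1


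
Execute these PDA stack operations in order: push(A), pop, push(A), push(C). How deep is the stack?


Tracing stack operations:
  push(A) -> stack = [A], depth=1
  pop -> removed A, stack = [], depth=0
  push(A) -> stack = [A], depth=1
  push(C) -> stack = [A,C], depth=2
Final depth = 2

2


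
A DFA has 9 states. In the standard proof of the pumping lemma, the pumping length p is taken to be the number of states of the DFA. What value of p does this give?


Pumping lemma for regular languages (standard proof):
Take p = |Q|, the number of DFA states.
Any string of length >= |Q| passes through |Q|+1 states while reading its first |Q| symbols,
so by pigeonhole some state repeats, giving the loop that can be pumped.
Here |Q| = 9
Therefore the proof uses p = 9

9


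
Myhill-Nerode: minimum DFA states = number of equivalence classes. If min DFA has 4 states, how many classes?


Myhill-Nerode theorem:
Number of equivalence classes = number of states in minimal DFA
Minimal DFA states = 4
Therefore equivalence classes = 4

4


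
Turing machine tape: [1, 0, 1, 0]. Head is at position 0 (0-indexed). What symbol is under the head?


Tape: [1, 0, 1, 0]
Positions: 0 1 2 3
Values:    1 0 1 0
Head at position 0
tape[0] = 1

1


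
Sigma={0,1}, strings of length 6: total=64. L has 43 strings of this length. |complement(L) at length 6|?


Alphabet: {0,1}
String length: 6
Total strings of length 6 = 2^6 = 64
Strings in L = 43
Complement = total - |L|
= 64 - 43
= 21

21


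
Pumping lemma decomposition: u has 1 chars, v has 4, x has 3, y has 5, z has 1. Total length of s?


|s| = |u| + |v| + |x| + |y| + |z|
= 1 + 4 + 3 + 5 + 1
= 5 + 3 + 6
= 8 + 6
= 14

14


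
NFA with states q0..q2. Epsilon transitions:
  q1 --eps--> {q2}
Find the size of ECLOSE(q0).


Starting from q0
Initialize closure = {q0}
q0 has no outgoing epsilon transitions -> nothing to add
Final closure: {q0}
Size = 1

1


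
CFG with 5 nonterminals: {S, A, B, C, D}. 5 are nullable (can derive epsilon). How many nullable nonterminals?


Nonterminals: {S, A, B, C, D}
A nonterminal is nullable if it can derive epsilon
Counting nullable nonterminals: 5
Total nullable = 5

5


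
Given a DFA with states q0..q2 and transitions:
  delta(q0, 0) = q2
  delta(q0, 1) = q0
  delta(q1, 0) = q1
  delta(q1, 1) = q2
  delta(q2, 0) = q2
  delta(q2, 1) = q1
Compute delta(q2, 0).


Looking up transition function:
delta(q2, 0) in the table
Row: q2, Column: 0
Result: q2

q2


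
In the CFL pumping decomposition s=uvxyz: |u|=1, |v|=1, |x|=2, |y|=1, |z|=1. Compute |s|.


|s| = |u| + |v| + |x| + |y| + |z|
= 1 + 1 + 2 + 1 + 1
= 2 + 2 + 2
= 4 + 2
= 6

6


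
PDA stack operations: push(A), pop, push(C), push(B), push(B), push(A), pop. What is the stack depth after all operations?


Tracing stack operations:
  push(A) -> stack = [A], depth=1
  pop -> removed A, stack = [], depth=0
  push(C) -> stack = [C], depth=1
  push(B) -> stack = [C,B], depth=2
  push(B) -> stack = [C,B,B], depth=3
  push(A) -> stack = [C,B,B,A], depth=4
  pop -> removed A, stack = [C,B,B], depth=3
Final depth = 3

3


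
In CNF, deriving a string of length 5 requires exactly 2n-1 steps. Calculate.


Chomsky Normal Form derivation:
String length n = 5
Each step either:
  - Splits a nonterminal into two (n-1 such steps)
  - Converts a nonterminal to terminal (n such steps)
Total = (n-1) + n = 2n - 1
= 2(5) - 1
= 10 - 1
= 9

9


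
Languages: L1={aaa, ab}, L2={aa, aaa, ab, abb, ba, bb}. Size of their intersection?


L1 = {aaa, ab}
L2 = {aa, aaa, ab, abb, ba, bb}
Checking each string in L1 against L2:
  'aaa': in L2? Yes
  'ab': in L2? Yes
Intersection = {aaa, ab}
|L1 ∩ L2| = 2

2


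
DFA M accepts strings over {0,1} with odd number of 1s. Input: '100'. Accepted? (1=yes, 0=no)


DFA has 2 states: q_even (start, accept=no) and q_odd
Processing string '100' character by character:
  Position 0: read '1', 1-count=1 -> q_odd
  Position 1: read '0', 1-count=1 -> q_odd (no change)
  Position 2: read '0', 1-count=1 -> q_odd (no change)
Final state: q_odd, total 1s = 1 (odd); the DFA requires an odd count -> accept

1


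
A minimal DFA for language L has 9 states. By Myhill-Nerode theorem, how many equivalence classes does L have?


Myhill-Nerode theorem:
Number of equivalence classes = number of states in minimal DFA
Minimal DFA states = 9
Therefore equivalence classes = 9

9


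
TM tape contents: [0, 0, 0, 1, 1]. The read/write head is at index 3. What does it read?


Tape: [0, 0, 0, 1, 1]
Positions: 0 1 2 3 4
Values:    0 0 0 1 1
Head at position 3
tape[3] = 1

1


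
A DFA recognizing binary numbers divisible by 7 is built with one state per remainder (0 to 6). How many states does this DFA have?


Divisibility by 7 is tracked via the remainder mod 7: 0, 1, ..., 6
The construction assigns one state to each remainder
Number of remainders = 7

7


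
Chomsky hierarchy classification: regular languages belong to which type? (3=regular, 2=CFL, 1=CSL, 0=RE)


Chomsky hierarchy levels:
  Type 3: Regular (DFA/NFA/regex)
  Type 2: Context-free (PDA)
  Type 1: Context-sensitive
  Type 0: Recursively enumerable (TM)
'regular' corresponds to Type 3

3


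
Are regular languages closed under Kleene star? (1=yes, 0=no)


Regular languages are closed under:
- Union (DFA product construction)
- Intersection (DFA product construction)
- Complement (swap accept/reject states)
- Concatenation (NFA construction)
- Kleene star (NFA construction)
Kleene star is in this list
Therefore: closed

1


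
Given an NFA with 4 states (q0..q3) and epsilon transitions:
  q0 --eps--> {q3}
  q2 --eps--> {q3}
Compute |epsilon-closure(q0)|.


Starting from q0
Initialize closure = {q0}
Follow epsilon from q0 -> add q3
Final closure: {q0, q3}
Size = 2

2


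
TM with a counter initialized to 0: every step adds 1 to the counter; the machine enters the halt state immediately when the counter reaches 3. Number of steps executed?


Counter starts at 0. Counting sequence:
  Step 1: counter = 1
  Step 2: counter = 2
  Step 3: counter = 3
Counter reached 3 -> halt
Total steps = 3

3


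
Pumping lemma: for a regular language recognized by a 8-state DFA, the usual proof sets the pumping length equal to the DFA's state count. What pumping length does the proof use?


Pumping lemma for regular languages (standard proof):
Take p = |Q|, the number of DFA states.
Any string of length >= |Q| passes through |Q|+1 states while reading its first |Q| symbols,
so by pigeonhole some state repeats, giving the loop that can be pumped.
Here |Q| = 8
Therefore the proof uses p = 8

8


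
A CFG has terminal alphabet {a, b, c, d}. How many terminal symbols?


Terminal symbols: a, b, c, d
Counting each: a (#1), b (#2), c (#3), d (#4)
Total = 4

4


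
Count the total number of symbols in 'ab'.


String: 'ab'
Counting characters:
  'a' appears 1 time(s)
  'b' appears 1 time(s)
Total length = 1 + 1 = 2

2


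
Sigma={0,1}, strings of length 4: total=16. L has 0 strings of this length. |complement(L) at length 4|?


Alphabet: {0,1}
String length: 4
Total strings of length 4 = 2^4 = 16
Strings in L = 0
Complement = total - |L|
= 16 - 0
= 16

16


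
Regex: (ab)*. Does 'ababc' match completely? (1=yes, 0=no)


Pattern: (ab)*
String: 'ababc'
Pattern requires: zero or more repetitions of 'ab'
Length 5 is odd -> cannot be (ab)* -> no match
Result: 0

0


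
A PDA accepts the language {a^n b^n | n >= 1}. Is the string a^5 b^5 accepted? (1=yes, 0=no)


Language requires equal numbers of a's and b's
PDA pushes for each 'a', pops for each 'b'
Number of a's = 5
Number of b's = 5
5 == 5 -> Accept

1


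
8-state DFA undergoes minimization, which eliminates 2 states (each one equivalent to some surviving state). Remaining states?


Original DFA: 8 states
Redundant states removed: 2
Minimized states = original - removed
= 8 - 2
= 6

6


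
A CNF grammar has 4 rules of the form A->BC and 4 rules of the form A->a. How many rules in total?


CNF allows two rule forms:
  A -> BC (binary): 4 rules
  A -> a (terminal): 4 rules
Total = 4 + 4 = 8

8


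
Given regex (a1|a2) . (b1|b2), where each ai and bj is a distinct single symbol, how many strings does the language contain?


First group: 2 alternatives
Second group: 2 alternatives
Concatenation: each choice from group 1 pairs with each from group 2
Total = 2 x 2 = 4

4


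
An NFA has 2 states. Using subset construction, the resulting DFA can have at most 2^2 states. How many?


NFA has 2 states
Subset construction: each DFA state = subset of NFA states
Maximum subsets = 2^2
2^2 = 4

4


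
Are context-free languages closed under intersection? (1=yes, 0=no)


CFL closure properties:
  Closed under: union, concatenation, Kleene star
  NOT closed under: intersection, complement
Operation 'intersection' is in not-closed list -> No (not closed)

0


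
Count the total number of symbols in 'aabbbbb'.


String: 'aabbbbb'
Counting characters:
  'a' appears 2 time(s)
  'b' appears 5 time(s)
Total length = 2 + 5 = 7

7


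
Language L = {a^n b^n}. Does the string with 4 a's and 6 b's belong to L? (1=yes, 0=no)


Language requires equal numbers of a's and b's
PDA pushes for each 'a', pops for each 'b'
Number of a's = 4
Number of b's = 6
4 != 6 -> Reject

0


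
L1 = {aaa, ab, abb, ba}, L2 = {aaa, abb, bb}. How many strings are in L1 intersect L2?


L1 = {aaa, ab, abb, ba}
L2 = {aaa, abb, bb}
Checking each string in L1 against L2:
  'aaa': in L2? Yes
  'ab': in L2? No
  'abb': in L2? Yes
  'ba': in L2? No
Intersection = {aaa, abb}
|L1 ∩ L2| = 2

2


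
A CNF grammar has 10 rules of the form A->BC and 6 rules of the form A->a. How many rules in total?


CNF allows two rule forms:
  A -> BC (binary): 10 rules
  A -> a (terminal): 6 rules
Total = 10 + 6 = 16

16


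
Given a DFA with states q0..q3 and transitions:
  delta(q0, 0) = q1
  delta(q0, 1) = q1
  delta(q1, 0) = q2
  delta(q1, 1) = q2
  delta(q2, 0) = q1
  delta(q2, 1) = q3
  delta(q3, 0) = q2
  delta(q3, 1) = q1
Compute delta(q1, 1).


Looking up transition function:
delta(q1, 1) in the table
Row: q1, Column: 1
Result: q2

q2


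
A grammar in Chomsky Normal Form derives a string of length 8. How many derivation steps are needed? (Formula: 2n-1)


Chomsky Normal Form derivation:
String length n = 8
Each step either:
  - Splits a nonterminal into two (n-1 such steps)
  - Converts a nonterminal to terminal (n such steps)
Total = (n-1) + n = 2n - 1
= 2(8) - 1
= 16 - 1
= 15

15


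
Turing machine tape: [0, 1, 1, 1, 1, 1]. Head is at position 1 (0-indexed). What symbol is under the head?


Tape: [0, 1, 1, 1, 1, 1]
Positions: 0 1 2 3 4 5
Values:    0 1 1 1 1 1
Head at position 1
tape[1] = 1

1


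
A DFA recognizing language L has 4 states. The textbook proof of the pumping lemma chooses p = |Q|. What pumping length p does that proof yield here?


Pumping lemma for regular languages (standard proof):
Take p = |Q|, the number of DFA states.
Any string of length >= |Q| passes through |Q|+1 states while reading its first |Q| symbols,
so by pigeonhole some state repeats, giving the loop that can be pumped.
Here |Q| = 4
Therefore the proof uses p = 4

4
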